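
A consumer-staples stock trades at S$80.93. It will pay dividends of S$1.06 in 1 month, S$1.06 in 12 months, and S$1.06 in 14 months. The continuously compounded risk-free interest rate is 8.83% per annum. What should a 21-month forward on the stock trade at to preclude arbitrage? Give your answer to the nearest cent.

PV(dividends) I = 1.06·e^(−0.0883·1/12) + 1.06·e^(−0.0883·12/12) + 1.06·e^(−0.0883·14/12)
I = 1.0522 + 0.9704 + 0.9562 = 2.9788
F = (S − I)·e^(rT) = (80.93 − 2.9788) · e^(0.0883·21/12)
= 77.9512 · e^0.154525 = 77.9512 × 1.167103 = S$90.98

S$90.98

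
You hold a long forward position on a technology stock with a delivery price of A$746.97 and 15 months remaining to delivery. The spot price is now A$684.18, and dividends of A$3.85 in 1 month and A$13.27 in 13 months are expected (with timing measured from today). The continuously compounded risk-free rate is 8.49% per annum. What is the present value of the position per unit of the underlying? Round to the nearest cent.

PV(remaining dividends) I = 3.85·e^(−0.0849·1/12) + 13.27·e^(−0.0849·13/12) = 15.9268
Current forward F = (S − I)·e^(rT) = (684.18 − 15.9268)·e^(0.0849·15/12) = 668.2532 × 1.111961 = 743.0715
Value (long) = (F − K)·e^(−rT) = (743.0715 − 746.97) × 0.899312 = -3.5060
Value = -A$3.51

-A$3.51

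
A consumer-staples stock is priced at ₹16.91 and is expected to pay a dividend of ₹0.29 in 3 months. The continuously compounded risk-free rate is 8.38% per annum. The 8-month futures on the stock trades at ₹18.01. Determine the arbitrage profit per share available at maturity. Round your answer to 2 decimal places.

PV(dividends) I = 0.29·e^(−0.0838·3/12) = 0.2840
Fair futures F* = (S − I)·e^(rT) = (16.91 − 0.2840)·e^0.055867 = 16.6260 × 1.057457 = 17.5813
Market ₹18.01 > fair 17.5813: forward overpriced → cash-and-carry (borrow at r, buy the stock and collect the dividends, short the forward).
Profit at T = |F_mkt − F*| = |18.01 − 17.5813| = ₹0.43 per share

₹0.43 per share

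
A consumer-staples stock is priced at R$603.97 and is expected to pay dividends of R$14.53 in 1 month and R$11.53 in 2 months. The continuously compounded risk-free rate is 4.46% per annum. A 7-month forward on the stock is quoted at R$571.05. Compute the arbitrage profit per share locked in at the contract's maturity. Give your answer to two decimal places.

PV(dividends) I = 14.53·e^(−0.0446·1/12) + 11.53·e^(−0.0446·2/12) = 25.9207
Fair forward F* = (S − I)·e^(rT) = (603.97 − 25.9207)·e^0.026017 = 578.0493 × 1.026358 = 593.2855
Market R$571.05 < fair 593.2855: forward underpriced → reverse cash-and-carry (short the stock, invest proceeds at r, pay the dividends, go long the forward).
Profit at T = |F_mkt − F*| = |571.05 − 593.2855| = R$22.24 per share

R$22.24 per share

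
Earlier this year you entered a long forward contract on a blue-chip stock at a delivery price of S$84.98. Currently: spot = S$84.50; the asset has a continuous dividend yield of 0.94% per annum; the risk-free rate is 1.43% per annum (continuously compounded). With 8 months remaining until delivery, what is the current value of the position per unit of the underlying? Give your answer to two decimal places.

-S$0.20

Current fair forward for the remaining 8 months: F = S·e^((r − q)·T), (r − q) = 0.0143 − 0.0094 = 0.0049
F = 84.50 · e^(0.0049 × 8/12) = 84.50 × 1.003272 = 84.7765
Value of long forward = (F − K)·e^(−rT) = (84.7765 − 84.98) · e^(−0.0143·8/12)
= -0.2035 × 0.990512 = -0.20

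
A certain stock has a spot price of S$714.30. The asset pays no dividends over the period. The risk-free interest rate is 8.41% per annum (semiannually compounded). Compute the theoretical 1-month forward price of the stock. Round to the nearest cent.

S$719.22

F = S · (1+r/2)^(2T)
= 714.30 × 1.006889
F = S$719.22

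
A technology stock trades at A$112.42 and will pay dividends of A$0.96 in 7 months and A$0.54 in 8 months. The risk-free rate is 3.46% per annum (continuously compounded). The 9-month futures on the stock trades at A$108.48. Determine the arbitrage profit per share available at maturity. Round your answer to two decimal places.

PV(dividends) I = 0.96·e^(−0.0346·7/12) + 0.54·e^(−0.0346·8/12) = 1.4685
Fair futures F* = (S − I)·e^(rT) = (112.42 − 1.4685)·e^0.025950 = 110.9515 × 1.026290 = 113.8684
Market A$108.48 < fair 113.8684: forward underpriced → reverse cash-and-carry (short the stock, invest proceeds at r, pay the dividends, go long the forward).
Profit at T = |F_mkt − F*| = |108.48 − 113.8684| = A$5.39 per share

A$5.39 per share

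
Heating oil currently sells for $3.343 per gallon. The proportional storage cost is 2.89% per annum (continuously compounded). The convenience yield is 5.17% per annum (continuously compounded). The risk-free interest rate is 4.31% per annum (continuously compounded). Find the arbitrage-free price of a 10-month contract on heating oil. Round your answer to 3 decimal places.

$3.400 per gallon

Net carry = r + u − y = 0.0431 + 0.0289 − 0.0517 = 0.0203
F = S·e^((r+u−y)T) = 3.343 · e^(0.0203 × 10/12) = 3.343 · e^0.016917
= 3.343 × 1.017061 = $3.400 per gallon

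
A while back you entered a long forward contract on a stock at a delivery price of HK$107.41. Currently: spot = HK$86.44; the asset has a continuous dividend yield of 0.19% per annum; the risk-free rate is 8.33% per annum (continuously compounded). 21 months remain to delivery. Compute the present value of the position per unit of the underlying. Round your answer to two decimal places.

Current fair forward for the remaining 21 months: F = S·e^((r − q)·T), (r − q) = 0.0833 − 0.0019 = 0.0814
F = 86.44 · e^(0.0814 × 21/12) = 86.44 × 1.153095 = 99.6735
Value of long forward = (F − K)·e^(−rT) = (99.6735 − 107.41) · e^(−0.0833·21/12)
= -7.7365 × 0.864352 = -6.69

-HK$6.69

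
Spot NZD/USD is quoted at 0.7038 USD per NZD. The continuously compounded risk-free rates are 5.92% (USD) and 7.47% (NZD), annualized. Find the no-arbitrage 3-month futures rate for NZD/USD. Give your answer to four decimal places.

0.7011

F = S·e^((r_USD − r_NZD)T) = 0.7038 · e^((0.0592 − 0.0747) × 3/12)
= 0.7038 · e^-0.003875 = 0.7038 × 0.996132
F = 0.7011 USD per NZD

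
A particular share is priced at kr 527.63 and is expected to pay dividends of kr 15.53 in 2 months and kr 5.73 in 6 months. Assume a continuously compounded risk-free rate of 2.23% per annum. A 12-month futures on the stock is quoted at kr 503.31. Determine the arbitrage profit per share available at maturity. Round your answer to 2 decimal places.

kr 14.60 per share

PV(dividends) I = 15.53·e^(−0.0223·2/12) + 5.73·e^(−0.0223·6/12) = 21.1389
Fair futures F* = (S − I)·e^(rT) = (527.63 − 21.1389)·e^0.022300 = 506.4911 × 1.022551 = 517.9130
Market kr 503.31 < fair 517.9130: forward underpriced → reverse cash-and-carry (short the stock, invest proceeds at r, pay the dividends, go long the forward).
Profit at T = |F_mkt − F*| = |503.31 − 517.9130| = kr 14.60 per share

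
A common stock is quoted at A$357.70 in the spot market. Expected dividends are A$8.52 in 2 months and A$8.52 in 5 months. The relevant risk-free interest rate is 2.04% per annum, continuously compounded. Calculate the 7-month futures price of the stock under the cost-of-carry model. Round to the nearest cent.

A$344.84

PV(dividends) I = 8.52·e^(−0.0204·2/12) + 8.52·e^(−0.0204·5/12)
I = 8.4911 + 8.4479 = 16.9390
F = (S − I)·e^(rT) = (357.70 − 16.9390) · e^(0.0204·7/12)
= 340.7610 · e^0.011900 = 340.7610 × 1.011971 = A$344.84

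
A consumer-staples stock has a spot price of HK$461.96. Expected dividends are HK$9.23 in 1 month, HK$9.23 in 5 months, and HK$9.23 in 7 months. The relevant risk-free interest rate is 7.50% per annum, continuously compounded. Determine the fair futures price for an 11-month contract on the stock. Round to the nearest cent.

HK$465.97

PV(dividends) I = 9.23·e^(−0.0750·1/12) + 9.23·e^(−0.0750·5/12) + 9.23·e^(−0.0750·7/12)
I = 9.1725 + 8.9460 + 8.8349 = 26.9534
F = (S − I)·e^(rT) = (461.96 − 26.9534) · e^(0.0750·11/12)
= 435.0066 · e^0.068750 = 435.0066 × 1.071168 = HK$465.97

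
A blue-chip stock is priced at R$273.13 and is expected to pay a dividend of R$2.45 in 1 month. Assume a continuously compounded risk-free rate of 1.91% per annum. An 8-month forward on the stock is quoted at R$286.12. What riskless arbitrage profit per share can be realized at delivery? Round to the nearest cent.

R$11.97 per share

PV(dividends) I = 2.45·e^(−0.0191·1/12) = 2.4461
Fair forward F* = (S − I)·e^(rT) = (273.13 − 2.4461)·e^0.012733 = 270.6839 × 1.012814 = 274.1524
Market R$286.12 > fair 274.1524: forward overpriced → cash-and-carry (borrow at r, buy the stock and collect the dividends, short the forward).
Profit at T = |F_mkt − F*| = |286.12 − 274.1524| = R$11.97 per share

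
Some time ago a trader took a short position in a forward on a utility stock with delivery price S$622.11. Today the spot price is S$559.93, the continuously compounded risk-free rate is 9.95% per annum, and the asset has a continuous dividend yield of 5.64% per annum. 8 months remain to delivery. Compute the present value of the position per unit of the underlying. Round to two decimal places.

S$42.91

Current fair forward for the remaining 8 months: F = S·e^((r − q)·T), (r − q) = 0.0995 − 0.0564 = 0.0431
F = 559.93 · e^(0.0431 × 8/12) = 559.93 × 1.029150 = 576.2520
Value of long forward = (F − K)·e^(−rT) = (576.2520 − 622.11) · e^(−0.0995·8/12)
= -45.8580 × 0.935819 = -42.91
Short position value = −(long value) = S$42.91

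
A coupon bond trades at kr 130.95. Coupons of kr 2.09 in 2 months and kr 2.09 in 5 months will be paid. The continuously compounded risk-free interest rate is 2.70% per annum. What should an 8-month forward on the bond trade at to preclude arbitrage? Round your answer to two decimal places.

kr 129.11

PV(coupons) I = 2.09·e^(−0.0270·2/12) + 2.09·e^(−0.0270·5/12)
I = 2.0806 + 2.0666 = 4.1472
F = (S − I)·e^(rT) = (130.95 − 4.1472) · e^(0.0270·8/12)
= 126.8028 · e^0.018000 = 126.8028 × 1.018163 = kr 129.11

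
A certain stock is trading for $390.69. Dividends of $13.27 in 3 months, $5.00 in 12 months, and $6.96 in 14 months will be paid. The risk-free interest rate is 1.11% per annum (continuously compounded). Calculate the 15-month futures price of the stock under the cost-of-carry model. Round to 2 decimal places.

PV(dividends) I = 13.27·e^(−0.0111·3/12) + 5.00·e^(−0.0111·12/12) + 6.96·e^(−0.0111·14/12)
I = 13.2332 + 4.9448 + 6.8704 = 25.0484
F = (S − I)·e^(rT) = (390.69 − 25.0484) · e^(0.0111·15/12)
= 365.6416 · e^0.013875 = 365.6416 × 1.013972 = $370.75

$370.75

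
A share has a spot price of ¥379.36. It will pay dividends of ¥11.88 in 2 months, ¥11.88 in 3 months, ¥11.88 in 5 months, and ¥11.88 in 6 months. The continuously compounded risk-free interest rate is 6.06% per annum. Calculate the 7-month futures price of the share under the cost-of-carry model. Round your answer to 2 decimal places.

PV(dividends) I = 11.88·e^(−0.0606·2/12) + 11.88·e^(−0.0606·3/12) + 11.88·e^(−0.0606·5/12) + 11.88·e^(−0.0606·6/12)
I = 11.7606 + 11.7014 + 11.5838 + 11.5254 = 46.5712
F = (S − I)·e^(rT) = (379.36 − 46.5712) · e^(0.0606·7/12)
= 332.7888 · e^0.035350 = 332.7888 × 1.035982 = ¥344.76

¥344.76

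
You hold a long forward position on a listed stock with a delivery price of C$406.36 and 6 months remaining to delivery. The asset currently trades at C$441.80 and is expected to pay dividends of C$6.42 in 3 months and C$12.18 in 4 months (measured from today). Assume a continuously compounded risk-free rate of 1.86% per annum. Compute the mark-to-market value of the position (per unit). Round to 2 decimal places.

C$20.71

PV(remaining dividends) I = 6.42·e^(−0.0186·3/12) + 12.18·e^(−0.0186·4/12) = 18.4949
Current forward F = (S − I)·e^(rT) = (441.80 − 18.4949)·e^(0.0186·6/12) = 423.3051 × 1.009343 = 427.2600
Value (long) = (F − K)·e^(−rT) = (427.2600 − 406.36) × 0.990743 = 20.7065
Value = C$20.71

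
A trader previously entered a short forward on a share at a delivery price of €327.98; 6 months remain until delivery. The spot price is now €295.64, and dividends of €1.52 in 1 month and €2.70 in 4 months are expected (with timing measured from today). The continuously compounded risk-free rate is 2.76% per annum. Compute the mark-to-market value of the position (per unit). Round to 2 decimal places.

€32.04

PV(remaining dividends) I = 1.52·e^(−0.0276·1/12) + 2.70·e^(−0.0276·4/12) = 4.1918
Current forward F = (S − I)·e^(rT) = (295.64 − 4.1918)·e^(0.0276·6/12) = 291.4482 × 1.013896 = 295.4982
Value (long) = (F − K)·e^(−rT) = (295.4982 − 327.98) × 0.986295 = -32.0366
Short position value = −(long value) = €32.04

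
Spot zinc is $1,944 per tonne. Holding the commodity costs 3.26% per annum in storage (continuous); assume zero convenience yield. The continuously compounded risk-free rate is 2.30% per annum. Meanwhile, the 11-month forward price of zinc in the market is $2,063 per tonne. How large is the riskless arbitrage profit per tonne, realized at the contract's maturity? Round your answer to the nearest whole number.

Fair forward: F* = S·e^(carry·T), with carry = (r + u) = 0.0230 + 0.0326 = 0.0556
F* = 1944 · e^(0.0556 × 11/12) = 1944 · e^0.050967 = 1944 × 1.052288 = $2045.6479
Market $2063 > fair $2045.6479: forward overpriced → cash-and-carry (buy spot, short the forward).
At maturity, profit = |F_mkt − F*| = |2063 − 2045.6479| = $17 per tonne

$17 per tonne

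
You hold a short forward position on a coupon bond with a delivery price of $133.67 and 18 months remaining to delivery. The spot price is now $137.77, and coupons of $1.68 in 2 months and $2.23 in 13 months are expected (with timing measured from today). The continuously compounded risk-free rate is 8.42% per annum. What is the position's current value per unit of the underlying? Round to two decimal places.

PV(remaining coupons) I = 1.68·e^(−0.0842·2/12) + 2.23·e^(−0.0842·13/12) = 3.6922
Current forward F = (S − I)·e^(rT) = (137.77 − 3.6922)·e^(0.0842·18/12) = 134.0778 × 1.134623 = 152.1278
Value (long) = (F − K)·e^(−rT) = (152.1278 − 133.67) × 0.881350 = 16.2678
Short position value = −(long value) = -$16.27

-$16.27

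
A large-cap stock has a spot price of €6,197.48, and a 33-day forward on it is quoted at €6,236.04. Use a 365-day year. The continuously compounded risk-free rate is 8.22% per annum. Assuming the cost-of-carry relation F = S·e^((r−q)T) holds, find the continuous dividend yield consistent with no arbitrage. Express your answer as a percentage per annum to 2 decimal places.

1.36%

From F = S·e^((r−q)T): (r − q) = ln(F/S)/T
ln(6236.04/6197.48) = ln(1.006222) = 0.006203
(r − q) = 0.006203 / (33/365) = 0.068609
q = r − ln(F/S)/T = 0.0822 − 0.068609 = 0.013591
q = 1.36%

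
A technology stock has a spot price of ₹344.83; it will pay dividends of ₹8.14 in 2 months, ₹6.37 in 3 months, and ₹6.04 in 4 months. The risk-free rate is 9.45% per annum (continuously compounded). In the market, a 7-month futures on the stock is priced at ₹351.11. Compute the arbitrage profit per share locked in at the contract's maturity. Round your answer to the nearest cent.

PV(dividends) I = 8.14·e^(−0.0945·2/12) + 6.37·e^(−0.0945·3/12) + 6.04·e^(−0.0945·4/12) = 20.0868
Fair futures F* = (S − I)·e^(rT) = (344.83 − 20.0868)·e^0.055125 = 324.7432 × 1.056673 = 343.1474
Market ₹351.11 > fair 343.1474: forward overpriced → cash-and-carry (borrow at r, buy the stock and collect the dividends, short the forward).
Profit at T = |F_mkt − F*| = |351.11 − 343.1474| = ₹7.96 per share

₹7.96 per share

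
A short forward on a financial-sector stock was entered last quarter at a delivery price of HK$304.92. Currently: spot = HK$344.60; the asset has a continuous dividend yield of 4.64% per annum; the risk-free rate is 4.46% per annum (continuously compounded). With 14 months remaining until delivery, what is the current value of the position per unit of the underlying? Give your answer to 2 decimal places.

-HK$36.98

Current fair forward for the remaining 14 months: F = S·e^((r − q)·T), (r − q) = 0.0446 − 0.0464 = -0.0018
F = 344.60 · e^(-0.0018 × 14/12) = 344.60 × 0.997902 = 343.8770
Value of long forward = (F − K)·e^(−rT) = (343.8770 − 304.92) · e^(−0.0446·14/12)
= 38.9570 × 0.949297 = 36.98
Short position value = −(long value) = -HK$36.98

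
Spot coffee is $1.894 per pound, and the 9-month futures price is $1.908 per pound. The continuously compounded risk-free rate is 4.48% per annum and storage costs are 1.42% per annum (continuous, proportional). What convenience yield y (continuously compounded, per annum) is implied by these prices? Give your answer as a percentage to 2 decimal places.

F = S·e^((r+u−y)T) ⇒ (r+u−y) = ln(F/S)/T
ln(1.908/1.894) = 0.007365; /T ⇒ 0.009820
y = r + u − ln(F/S)/T = 0.0448 + 0.0142 − 0.009820 = 0.049180
y = 4.92%

4.92%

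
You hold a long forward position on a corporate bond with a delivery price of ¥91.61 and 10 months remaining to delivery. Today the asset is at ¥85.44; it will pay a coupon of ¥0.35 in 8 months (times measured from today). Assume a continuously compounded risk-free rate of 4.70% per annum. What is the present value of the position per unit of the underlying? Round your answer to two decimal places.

PV(remaining coupons) I = 0.35·e^(−0.0470·8/12) = 0.3392
Current forward F = (S − I)·e^(rT) = (85.44 − 0.3392)·e^(0.0470·10/12) = 85.1008 × 1.039944 = 88.5001
Value (long) = (F − K)·e^(−rT) = (88.5001 − 91.61) × 0.961590 = -2.9904
Value = -¥2.99

-¥2.99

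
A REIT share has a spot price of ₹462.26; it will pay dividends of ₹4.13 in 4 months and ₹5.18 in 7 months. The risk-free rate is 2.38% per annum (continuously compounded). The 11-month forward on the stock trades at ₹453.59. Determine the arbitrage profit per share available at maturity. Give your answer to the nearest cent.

₹9.46 per share

PV(dividends) I = 4.13·e^(−0.0238·4/12) + 5.18·e^(−0.0238·7/12) = 9.2059
Fair forward F* = (S − I)·e^(rT) = (462.26 − 9.2059)·e^0.021817 = 453.0541 × 1.022057 = 463.0471
Market ₹453.59 < fair 463.0471: forward underpriced → reverse cash-and-carry (short the stock, invest proceeds at r, pay the dividends, go long the forward).
Profit at T = |F_mkt − F*| = |453.59 − 463.0471| = ₹9.46 per share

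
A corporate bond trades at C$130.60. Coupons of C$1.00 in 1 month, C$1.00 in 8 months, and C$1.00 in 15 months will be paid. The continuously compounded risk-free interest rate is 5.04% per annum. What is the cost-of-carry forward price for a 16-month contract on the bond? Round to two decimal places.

C$136.57

PV(coupons) I = 1.00·e^(−0.0504·1/12) + 1.00·e^(−0.0504·8/12) + 1.00·e^(−0.0504·15/12)
I = 0.9958 + 0.9670 + 0.9389 = 2.9017
F = (S − I)·e^(rT) = (130.60 − 2.9017) · e^(0.0504·16/12)
= 127.6983 · e^0.067200 = 127.6983 × 1.069509 = C$136.57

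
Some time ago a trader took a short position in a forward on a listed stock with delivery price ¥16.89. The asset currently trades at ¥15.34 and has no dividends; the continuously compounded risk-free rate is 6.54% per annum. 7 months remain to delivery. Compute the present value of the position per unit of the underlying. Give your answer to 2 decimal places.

¥0.92

Current fair forward for the remaining 7 months: F = S·e^(r·T), r = 0.0654
F = 15.34 · e^(0.0654 × 7/12) = 15.34 × 1.038887 = 15.9365
Value of long forward = (F − K)·e^(−rT) = (15.9365 − 16.89) · e^(−0.0654·7/12)
= -0.9535 × 0.962569 = -0.92
Short position value = −(long value) = ¥0.92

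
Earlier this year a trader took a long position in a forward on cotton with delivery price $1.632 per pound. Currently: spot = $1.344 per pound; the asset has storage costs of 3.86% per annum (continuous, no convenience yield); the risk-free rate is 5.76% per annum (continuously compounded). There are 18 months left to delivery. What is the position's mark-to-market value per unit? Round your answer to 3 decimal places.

Current fair forward for the remaining 18 months: F = S·e^((r + u)·T), (r + u) = 0.0576 + 0.0386 = 0.0962
F = 1.344 · e^(0.0962 × 18/12) = 1.344 × 1.155231 = 1.5526
Value of long forward = (F − K)·e^(−rT) = (1.5526 − 1.632) · e^(−0.0576·18/12)
= -0.0794 × 0.917227 = -0.073

-$0.073 per pound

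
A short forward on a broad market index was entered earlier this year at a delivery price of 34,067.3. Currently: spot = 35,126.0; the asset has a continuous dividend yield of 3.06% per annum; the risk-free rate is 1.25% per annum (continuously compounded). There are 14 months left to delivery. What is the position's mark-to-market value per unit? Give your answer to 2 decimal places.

Current fair forward for the remaining 14 months: F = S·e^((r − q)·T), (r − q) = 0.0125 − 0.0306 = -0.0181
F = 35126.0 · e^(-0.0181 × 14/12) = 35126.0 × 0.97910473 = 34392.0327
Value of long forward = (F − K)·e^(−rT) = (34392.0327 − 34067.3) · e^(−0.0125·14/12)
= 324.7327 × 0.98552249 = 320.03
Short position value = −(long value) = -320.03

-320.03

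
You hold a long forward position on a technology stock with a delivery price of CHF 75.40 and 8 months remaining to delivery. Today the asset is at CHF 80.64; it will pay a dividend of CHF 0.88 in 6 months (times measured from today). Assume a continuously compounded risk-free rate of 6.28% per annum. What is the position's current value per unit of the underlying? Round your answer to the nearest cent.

CHF 7.48

PV(remaining dividends) I = 0.88·e^(−0.0628·6/12) = 0.8528
Current forward F = (S − I)·e^(rT) = (80.64 − 0.8528)·e^(0.0628·8/12) = 79.7872 × 1.042755 = 83.1985
Value (long) = (F − K)·e^(−rT) = (83.1985 − 75.40) × 0.958998 = 7.4787
Value = CHF 7.48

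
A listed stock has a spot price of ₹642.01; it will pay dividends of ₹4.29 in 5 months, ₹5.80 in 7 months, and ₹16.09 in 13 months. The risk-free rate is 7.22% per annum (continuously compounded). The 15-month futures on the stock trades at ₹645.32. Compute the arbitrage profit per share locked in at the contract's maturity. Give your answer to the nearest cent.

₹30.40 per share

PV(dividends) I = 4.29·e^(−0.0722·5/12) + 5.80·e^(−0.0722·7/12) + 16.09·e^(−0.0722·13/12) = 24.6031
Fair futures F* = (S − I)·e^(rT) = (642.01 − 24.6031)·e^0.090250 = 617.4069 × 1.094448 = 675.7197
Market ₹645.32 < fair 675.7197: forward underpriced → reverse cash-and-carry (short the stock, invest proceeds at r, pay the dividends, go long the forward).
Profit at T = |F_mkt − F*| = |645.32 − 675.7197| = ₹30.40 per share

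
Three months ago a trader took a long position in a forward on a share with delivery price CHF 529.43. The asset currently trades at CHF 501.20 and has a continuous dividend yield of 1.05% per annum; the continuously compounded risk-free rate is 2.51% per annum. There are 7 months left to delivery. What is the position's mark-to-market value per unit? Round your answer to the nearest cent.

Current fair forward for the remaining 7 months: F = S·e^((r − q)·T), (r − q) = 0.0251 − 0.0105 = 0.0146
F = 501.20 · e^(0.0146 × 7/12) = 501.20 × 1.008553 = 505.4868
Value of long forward = (F − K)·e^(−rT) = (505.4868 − 529.43) · e^(−0.0251·7/12)
= -23.9432 × 0.985465 = -23.60

-CHF 23.60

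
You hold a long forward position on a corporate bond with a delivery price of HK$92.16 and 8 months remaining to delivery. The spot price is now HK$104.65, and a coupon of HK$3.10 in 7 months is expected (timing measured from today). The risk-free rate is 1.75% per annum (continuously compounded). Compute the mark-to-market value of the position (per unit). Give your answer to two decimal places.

PV(remaining coupons) I = 3.10·e^(−0.0175·7/12) = 3.0685
Current forward F = (S − I)·e^(rT) = (104.65 − 3.0685)·e^(0.0175·8/12) = 101.5815 × 1.011735 = 102.7736
Value (long) = (F − K)·e^(−rT) = (102.7736 − 92.16) × 0.988401 = 10.4905
Value = HK$10.49

HK$10.49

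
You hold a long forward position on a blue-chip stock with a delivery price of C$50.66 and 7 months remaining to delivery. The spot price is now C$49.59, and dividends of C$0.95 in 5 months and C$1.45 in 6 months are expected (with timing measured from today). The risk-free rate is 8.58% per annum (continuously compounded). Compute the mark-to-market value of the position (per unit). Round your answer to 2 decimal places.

PV(remaining dividends) I = 0.95·e^(−0.0858·5/12) + 1.45·e^(−0.0858·6/12) = 2.3057
Current forward F = (S − I)·e^(rT) = (49.59 − 2.3057)·e^(0.0858·7/12) = 47.2843 × 1.051324 = 49.7111
Value (long) = (F − K)·e^(−rT) = (49.7111 − 50.66) × 0.951182 = -0.9026
Value = -C$0.90

-C$0.90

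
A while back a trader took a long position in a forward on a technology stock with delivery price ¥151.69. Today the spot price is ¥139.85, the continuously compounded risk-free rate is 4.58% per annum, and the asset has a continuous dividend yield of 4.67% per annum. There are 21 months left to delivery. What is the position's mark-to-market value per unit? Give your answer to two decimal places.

Current fair forward for the remaining 21 months: F = S·e^((r − q)·T), (r − q) = 0.0458 − 0.0467 = -0.0009
F = 139.85 · e^(-0.0009 × 21/12) = 139.85 × 0.998426 = 139.6299
Value of long forward = (F − K)·e^(−rT) = (139.6299 − 151.69) · e^(−0.0458·21/12)
= -12.0601 × 0.922978 = -11.13

-¥11.13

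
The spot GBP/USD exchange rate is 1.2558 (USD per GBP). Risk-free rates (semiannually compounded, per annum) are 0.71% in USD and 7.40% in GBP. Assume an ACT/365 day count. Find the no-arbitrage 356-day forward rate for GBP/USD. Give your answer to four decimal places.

By covered interest parity, F = S · (1+r_USD/2)^(2T) / (1+r_GBP/2)^(2T)
= 1.2558 × 1.006937 / 1.073444 = 1.2558 × 0.938043
F = 1.1780 USD per GBP

1.1780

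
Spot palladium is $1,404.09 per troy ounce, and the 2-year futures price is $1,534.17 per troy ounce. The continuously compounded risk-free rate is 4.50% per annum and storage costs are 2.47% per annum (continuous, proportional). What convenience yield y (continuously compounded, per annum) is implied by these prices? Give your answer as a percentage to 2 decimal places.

F = S·e^((r+u−y)T) ⇒ (r+u−y) = ln(F/S)/T
ln(1534.17/1404.09) = 0.088600; /T ⇒ 0.044300
y = r + u − ln(F/S)/T = 0.0450 + 0.0247 − 0.044300 = 0.025400
y = 2.54%

2.54%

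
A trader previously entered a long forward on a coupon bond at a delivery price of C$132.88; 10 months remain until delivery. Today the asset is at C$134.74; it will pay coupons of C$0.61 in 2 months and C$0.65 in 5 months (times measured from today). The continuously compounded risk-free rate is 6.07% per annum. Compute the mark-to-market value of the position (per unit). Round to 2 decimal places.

C$7.18

PV(remaining coupons) I = 0.61·e^(−0.0607·2/12) + 0.65·e^(−0.0607·5/12) = 1.2376
Current forward F = (S − I)·e^(rT) = (134.74 − 1.2376)·e^(0.0607·10/12) = 133.5024 × 1.051885 = 140.4292
Value (long) = (F − K)·e^(−rT) = (140.4292 − 132.88) × 0.950675 = 7.1768
Value = C$7.18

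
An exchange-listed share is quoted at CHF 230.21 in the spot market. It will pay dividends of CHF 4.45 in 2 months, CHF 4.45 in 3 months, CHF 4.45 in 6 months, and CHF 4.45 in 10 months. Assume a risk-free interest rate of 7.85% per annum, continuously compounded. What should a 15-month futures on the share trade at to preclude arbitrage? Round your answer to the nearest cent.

CHF 234.97

PV(dividends) I = 4.45·e^(−0.0785·2/12) + 4.45·e^(−0.0785·3/12) + 4.45·e^(−0.0785·6/12) + 4.45·e^(−0.0785·10/12)
I = 4.3922 + 4.3635 + 4.2787 + 4.1682 = 17.2026
F = (S − I)·e^(rT) = (230.21 − 17.2026) · e^(0.0785·15/12)
= 213.0074 · e^0.098125 = 213.0074 × 1.103101 = CHF 234.97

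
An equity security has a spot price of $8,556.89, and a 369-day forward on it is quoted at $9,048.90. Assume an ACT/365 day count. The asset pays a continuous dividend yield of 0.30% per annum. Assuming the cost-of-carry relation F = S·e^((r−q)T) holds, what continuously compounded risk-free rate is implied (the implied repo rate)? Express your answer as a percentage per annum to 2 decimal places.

5.83%

From F = S·e^((r−q)T): (r − q) = ln(F/S)/T
ln(9048.90/8556.89) = ln(1.057499) = 0.055907
(r − q) = 0.055907 / (369/365) = 0.055301
r = ln(F/S)/T + q = 0.055301 + 0.0030 = 0.058301
r = 5.83%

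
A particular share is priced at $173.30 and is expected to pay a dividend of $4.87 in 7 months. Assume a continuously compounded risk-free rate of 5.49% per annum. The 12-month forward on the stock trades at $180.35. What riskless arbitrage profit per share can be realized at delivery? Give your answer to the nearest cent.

$2.25 per share

PV(dividends) I = 4.87·e^(−0.0549·7/12) = 4.7165
Fair forward F* = (S − I)·e^(rT) = (173.30 − 4.7165)·e^0.054900 = 168.5835 × 1.056435 = 178.0975
Market $180.35 > fair 178.0975: forward overpriced → cash-and-carry (borrow at r, buy the stock and collect the dividends, short the forward).
Profit at T = |F_mkt − F*| = |180.35 − 178.0975| = $2.25 per share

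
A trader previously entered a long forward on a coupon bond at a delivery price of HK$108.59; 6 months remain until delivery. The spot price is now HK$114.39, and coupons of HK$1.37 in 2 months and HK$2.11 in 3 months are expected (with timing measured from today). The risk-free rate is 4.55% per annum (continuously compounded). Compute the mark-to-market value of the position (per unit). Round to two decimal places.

HK$4.80

PV(remaining coupons) I = 1.37·e^(−0.0455·2/12) + 2.11·e^(−0.0455·3/12) = 3.4458
Current forward F = (S − I)·e^(rT) = (114.39 − 3.4458)·e^(0.0455·6/12) = 110.9442 × 1.023011 = 113.4971
Value (long) = (F − K)·e^(−rT) = (113.4971 − 108.59) × 0.977507 = 4.7967
Value = HK$4.80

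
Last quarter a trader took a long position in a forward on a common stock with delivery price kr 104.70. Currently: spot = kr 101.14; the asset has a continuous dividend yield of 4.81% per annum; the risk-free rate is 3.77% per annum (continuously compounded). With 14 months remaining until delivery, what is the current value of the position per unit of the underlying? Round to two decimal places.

Current fair forward for the remaining 14 months: F = S·e^((r − q)·T), (r − q) = 0.0377 − 0.0481 = -0.0104
F = 101.14 · e^(-0.0104 × 14/12) = 101.14 × 0.987940 = 99.9203
Value of long forward = (F − K)·e^(−rT) = (99.9203 − 104.70) · e^(−0.0377·14/12)
= -4.7797 × 0.956970 = -4.57

-kr 4.57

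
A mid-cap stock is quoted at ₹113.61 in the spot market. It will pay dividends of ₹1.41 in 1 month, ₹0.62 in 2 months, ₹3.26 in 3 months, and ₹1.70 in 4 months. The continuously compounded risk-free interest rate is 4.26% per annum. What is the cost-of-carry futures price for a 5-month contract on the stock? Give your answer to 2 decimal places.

₹108.60

PV(dividends) I = 1.41·e^(−0.0426·1/12) + 0.62·e^(−0.0426·2/12) + 3.26·e^(−0.0426·3/12) + 1.70·e^(−0.0426·4/12)
I = 1.4050 + 0.6156 + 3.2255 + 1.6760 = 6.9221
F = (S − I)·e^(rT) = (113.61 − 6.9221) · e^(0.0426·5/12)
= 106.6879 · e^0.017750 = 106.6879 × 1.017908 = ₹108.60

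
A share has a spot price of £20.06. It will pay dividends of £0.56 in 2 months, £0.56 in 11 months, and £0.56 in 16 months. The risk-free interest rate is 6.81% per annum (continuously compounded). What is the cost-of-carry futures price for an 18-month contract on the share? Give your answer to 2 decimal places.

£20.46

PV(dividends) I = 0.56·e^(−0.0681·2/12) + 0.56·e^(−0.0681·11/12) + 0.56·e^(−0.0681·16/12)
I = 0.5537 + 0.5261 + 0.5114 = 1.5912
F = (S − I)·e^(rT) = (20.06 − 1.5912) · e^(0.0681·18/12)
= 18.4688 · e^0.102150 = 18.4688 × 1.107550 = £20.46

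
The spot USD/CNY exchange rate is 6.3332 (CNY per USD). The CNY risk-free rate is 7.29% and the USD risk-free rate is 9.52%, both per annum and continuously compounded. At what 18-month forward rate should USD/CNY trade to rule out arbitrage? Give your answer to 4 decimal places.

6.1249

F = S·e^((r_CNY − r_USD)T) = 6.3332 · e^((0.0729 − 0.0952) × 18/12)
= 6.3332 · e^-0.033450 = 6.3332 × 0.967103
F = 6.1249 CNY per USD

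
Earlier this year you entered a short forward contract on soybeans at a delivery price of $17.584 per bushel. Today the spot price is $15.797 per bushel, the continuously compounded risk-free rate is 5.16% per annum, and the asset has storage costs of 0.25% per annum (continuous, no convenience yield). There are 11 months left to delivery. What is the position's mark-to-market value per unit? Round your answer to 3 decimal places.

Current fair forward for the remaining 11 months: F = S·e^((r + u)·T), (r + u) = 0.0516 + 0.0025 = 0.0541
F = 15.797 · e^(0.0541 × 11/12) = 15.797 × 1.050842 = 16.6002
Value of long forward = (F − K)·e^(−rT) = (16.6002 − 17.584) · e^(−0.0516·11/12)
= -0.9838 × 0.953801 = -0.938
Short position value = −(long value) = $0.938

$0.938 per bushel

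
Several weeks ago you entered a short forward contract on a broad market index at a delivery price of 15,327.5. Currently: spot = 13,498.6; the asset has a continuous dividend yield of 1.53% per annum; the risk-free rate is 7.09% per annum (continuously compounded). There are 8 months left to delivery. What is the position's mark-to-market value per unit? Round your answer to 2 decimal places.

1258.26

Current fair forward for the remaining 8 months: F = S·e^((r − q)·T), (r − q) = 0.0709 − 0.0153 = 0.0556
F = 13498.6 · e^(0.0556 × 8/12) = 13498.6 × 1.03776220 = 14008.3368
Value of long forward = (F − K)·e^(−rT) = (14008.3368 − 15327.5) · e^(−0.0709·8/12)
= -1319.1632 × 0.95383301 = -1258.26
Short position value = −(long value) = 1258.26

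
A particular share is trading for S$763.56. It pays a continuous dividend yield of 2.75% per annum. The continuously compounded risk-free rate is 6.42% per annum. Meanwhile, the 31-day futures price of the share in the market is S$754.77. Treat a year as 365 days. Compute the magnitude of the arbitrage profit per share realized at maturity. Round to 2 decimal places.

S$11.17 per share

Fair futures: F* = S·e^(carry·T), with carry = (r − q) = 0.0642 − 0.0275 = 0.0367
F* = 763.56 · e^(0.0367 × 31/365) = 763.56 · e^0.003117 = 763.56 × 1.003122 = S$765.9438
Market S$754.77 < fair S$765.9438: forward underpriced → reverse cash-and-carry (short spot, go long the forward).
At maturity, profit = |F_mkt − F*| = |754.77 − 765.9438| = S$11.17 per share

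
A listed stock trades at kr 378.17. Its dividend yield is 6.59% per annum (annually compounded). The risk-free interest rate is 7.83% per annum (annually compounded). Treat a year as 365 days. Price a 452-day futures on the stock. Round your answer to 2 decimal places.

F = S · (1+r)^T / (1+q)^T
= 378.17 × 1.097851 / 1.082238 = 378.17 × 1.014427
F = kr 383.63

kr 383.63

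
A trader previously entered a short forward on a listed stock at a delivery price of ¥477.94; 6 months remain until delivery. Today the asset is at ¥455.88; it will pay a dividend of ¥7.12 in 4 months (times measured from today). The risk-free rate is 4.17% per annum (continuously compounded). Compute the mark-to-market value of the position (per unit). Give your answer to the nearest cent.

¥19.22

PV(remaining dividends) I = 7.12·e^(−0.0417·4/12) = 7.0217
Current forward F = (S − I)·e^(rT) = (455.88 − 7.0217)·e^(0.0417·6/12) = 448.8583 × 1.021069 = 458.3153
Value (long) = (F − K)·e^(−rT) = (458.3153 − 477.94) × 0.979366 = -19.2198
Short position value = −(long value) = ¥19.22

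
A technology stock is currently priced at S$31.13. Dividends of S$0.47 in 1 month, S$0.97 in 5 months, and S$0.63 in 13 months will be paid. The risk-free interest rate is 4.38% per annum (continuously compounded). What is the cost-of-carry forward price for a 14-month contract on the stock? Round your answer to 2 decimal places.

PV(dividends) I = 0.47·e^(−0.0438·1/12) + 0.97·e^(−0.0438·5/12) + 0.63·e^(−0.0438·13/12)
I = 0.4683 + 0.9525 + 0.6008 = 2.0216
F = (S − I)·e^(rT) = (31.13 − 2.0216) · e^(0.0438·14/12)
= 29.1084 · e^0.051100 = 29.1084 × 1.052428 = S$30.63

S$30.63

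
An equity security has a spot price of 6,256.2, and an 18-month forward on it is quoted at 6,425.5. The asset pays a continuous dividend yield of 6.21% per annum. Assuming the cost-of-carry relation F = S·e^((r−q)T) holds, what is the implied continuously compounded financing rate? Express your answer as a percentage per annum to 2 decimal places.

From F = S·e^((r−q)T): (r − q) = ln(F/S)/T
ln(6425.5/6256.2) = ln(1.027061) = 0.026701
(r − q) = 0.026701 / (18/12) = 0.017801
r = ln(F/S)/T + q = 0.017801 + 0.0621 = 0.079901
r = 7.99%

7.99%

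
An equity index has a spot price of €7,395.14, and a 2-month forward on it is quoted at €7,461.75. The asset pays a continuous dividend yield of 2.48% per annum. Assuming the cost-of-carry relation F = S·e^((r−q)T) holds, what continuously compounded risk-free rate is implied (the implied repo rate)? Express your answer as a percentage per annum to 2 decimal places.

7.86%

From F = S·e^((r−q)T): (r − q) = ln(F/S)/T
ln(7461.75/7395.14) = ln(1.009007) = 0.008967
(r − q) = 0.008967 / (2/12) = 0.053802
r = ln(F/S)/T + q = 0.053802 + 0.0248 = 0.078602
r = 7.86%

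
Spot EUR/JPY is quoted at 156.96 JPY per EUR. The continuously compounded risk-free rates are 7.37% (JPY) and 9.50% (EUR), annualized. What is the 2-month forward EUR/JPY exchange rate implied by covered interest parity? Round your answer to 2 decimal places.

156.40

F = S·e^((r_JPY − r_EUR)T) = 156.96 · e^((0.0737 − 0.0950) × 2/12)
= 156.96 · e^-0.003550 = 156.96 × 0.996456
F = 156.40 JPY per EUR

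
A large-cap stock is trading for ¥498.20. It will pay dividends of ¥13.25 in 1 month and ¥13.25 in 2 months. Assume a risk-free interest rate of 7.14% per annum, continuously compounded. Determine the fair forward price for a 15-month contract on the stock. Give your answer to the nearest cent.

PV(dividends) I = 13.25·e^(−0.0714·1/12) + 13.25·e^(−0.0714·2/12)
I = 13.1714 + 13.0933 = 26.2647
F = (S − I)·e^(rT) = (498.20 − 26.2647) · e^(0.0714·15/12)
= 471.9353 · e^0.089250 = 471.9353 × 1.093354 = ¥515.99

¥515.99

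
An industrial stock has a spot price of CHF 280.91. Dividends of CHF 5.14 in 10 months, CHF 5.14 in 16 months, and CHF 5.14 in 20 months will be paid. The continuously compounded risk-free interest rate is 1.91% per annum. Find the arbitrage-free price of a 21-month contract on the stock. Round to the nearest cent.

PV(dividends) I = 5.14·e^(−0.0191·10/12) + 5.14·e^(−0.0191·16/12) + 5.14·e^(−0.0191·20/12)
I = 5.0588 + 5.0108 + 4.9790 = 15.0486
F = (S − I)·e^(rT) = (280.91 − 15.0486) · e^(0.0191·21/12)
= 265.8614 · e^0.033425 = 265.8614 × 1.033990 = CHF 274.90

CHF 274.90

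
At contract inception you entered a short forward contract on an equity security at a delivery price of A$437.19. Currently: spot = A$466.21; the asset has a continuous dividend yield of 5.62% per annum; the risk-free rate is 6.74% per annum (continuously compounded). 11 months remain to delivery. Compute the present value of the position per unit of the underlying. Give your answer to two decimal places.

-A$31.80

Current fair forward for the remaining 11 months: F = S·e^((r − q)·T), (r − q) = 0.0674 − 0.0562 = 0.0112
F = 466.21 · e^(0.0112 × 11/12) = 466.21 × 1.010320 = 471.0213
Value of long forward = (F − K)·e^(−rT) = (471.0213 − 437.19) · e^(−0.0674·11/12)
= 33.8313 × 0.940087 = 31.80
Short position value = −(long value) = -A$31.80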